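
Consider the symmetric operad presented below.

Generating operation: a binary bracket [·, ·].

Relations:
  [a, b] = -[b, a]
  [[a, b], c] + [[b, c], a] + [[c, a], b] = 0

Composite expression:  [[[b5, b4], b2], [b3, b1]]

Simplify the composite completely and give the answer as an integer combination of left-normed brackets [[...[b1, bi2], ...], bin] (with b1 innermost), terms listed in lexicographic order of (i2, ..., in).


[[[[b1, b3], b2], b4], b5] - [[[[b1, b3], b2], b5], b4] - [[[[b1, b3], b4], b5], b2] + [[[[b1, b3], b5], b4], b2]

Skip Jacobi rewriting: expand, keep b1-initial words, read off terms.
Composite bracket: [[[b5, b4], b2], [b3, b1]]
Expanding via [a, b] = ab - ba: 16 signed words (2^4 = 16).
Keep just the words that open with b1:
  from b1b3b2b4b5, sign +1: term +[[[[b1, b3], b2], b4], b5]
  from b1b3b2b5b4, sign -1: term -[[[[b1, b3], b2], b5], b4]
  from b1b3b4b5b2, sign -1: term -[[[[b1, b3], b4], b5], b2]
  from b1b3b5b4b2, sign +1: term +[[[[b1, b3], b5], b4], b2]


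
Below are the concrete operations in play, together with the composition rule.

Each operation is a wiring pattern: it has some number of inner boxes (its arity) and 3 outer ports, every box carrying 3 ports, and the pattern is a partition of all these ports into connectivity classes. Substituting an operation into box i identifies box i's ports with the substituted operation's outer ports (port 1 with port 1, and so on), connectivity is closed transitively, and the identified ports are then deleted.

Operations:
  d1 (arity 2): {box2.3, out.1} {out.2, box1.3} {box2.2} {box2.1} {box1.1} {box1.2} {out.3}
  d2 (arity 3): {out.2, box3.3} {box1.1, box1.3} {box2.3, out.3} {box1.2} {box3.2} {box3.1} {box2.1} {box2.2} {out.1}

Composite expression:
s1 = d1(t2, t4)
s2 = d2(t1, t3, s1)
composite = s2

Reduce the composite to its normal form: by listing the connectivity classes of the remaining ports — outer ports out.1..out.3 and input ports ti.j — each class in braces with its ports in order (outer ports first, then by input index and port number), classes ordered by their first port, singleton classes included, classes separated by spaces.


{out.1} {out.2} {out.3, t3.3} {t1.1, t1.3} {t1.2} {t2.1} {t2.2} {t2.3} {t3.1} {t3.2} {t4.1} {t4.2} {t4.3}

Treat the ports identified at d2 as solder joints: merge, then drop.
d1 over (t2, t4) gives {out.1, t4.3} {out.2, t2.3} {out.3} {t2.1} {t2.2} {t4.1} {t4.2}, out.j being that stage's outer ports
d2 over (t1, t3, t2, t4) gives {out.1} {out.2} {out.3, t3.3} {t1.1, t1.3} {t1.2} {t2.1} {t2.2} {t2.3} {t3.1} {t3.2} {t4.1} {t4.2} {t4.3}, out.j being that stage's outer ports


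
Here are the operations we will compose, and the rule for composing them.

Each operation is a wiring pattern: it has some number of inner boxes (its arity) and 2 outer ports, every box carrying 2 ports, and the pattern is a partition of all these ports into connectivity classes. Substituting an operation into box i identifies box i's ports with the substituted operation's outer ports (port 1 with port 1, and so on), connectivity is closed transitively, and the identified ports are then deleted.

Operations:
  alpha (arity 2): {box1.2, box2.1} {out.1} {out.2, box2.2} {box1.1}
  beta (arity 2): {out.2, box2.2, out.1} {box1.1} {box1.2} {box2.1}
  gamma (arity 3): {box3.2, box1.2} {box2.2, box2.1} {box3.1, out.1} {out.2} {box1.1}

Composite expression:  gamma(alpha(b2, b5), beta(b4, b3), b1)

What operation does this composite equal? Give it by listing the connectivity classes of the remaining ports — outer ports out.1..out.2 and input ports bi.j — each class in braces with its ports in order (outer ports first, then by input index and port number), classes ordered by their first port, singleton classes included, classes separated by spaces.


Substituting into gamma glues patterns; closure does the rest.
composing alpha on (b2, b5), with out.j its own outer ports: {out.1} {out.2, b5.2} {b2.1} {b2.2, b5.1}
composing beta on (b4, b3), with out.j its own outer ports: {out.1, out.2, b3.2} {b3.1} {b4.1} {b4.2}
composing gamma on (b2, b5, b4, b3, b1), with out.j its own outer ports: {out.1, b1.1} {out.2} {b1.2, b5.2} {b2.1} {b2.2, b5.1} {b3.1} {b3.2} {b4.1} {b4.2}

{out.1, b1.1} {out.2} {b1.2, b5.2} {b2.1} {b2.2, b5.1} {b3.1} {b3.2} {b4.1} {b4.2}


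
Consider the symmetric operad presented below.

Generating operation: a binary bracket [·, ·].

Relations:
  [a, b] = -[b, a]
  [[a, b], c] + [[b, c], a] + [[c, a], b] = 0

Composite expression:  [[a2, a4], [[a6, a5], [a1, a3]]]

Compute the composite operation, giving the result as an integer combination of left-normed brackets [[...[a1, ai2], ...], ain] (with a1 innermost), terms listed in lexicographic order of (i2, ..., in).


-[[[[[a1, a3], a5], a6], a2], a4] + [[[[[a1, a3], a5], a6], a4], a2] + [[[[[a1, a3], a6], a5], a2], a4] - [[[[[a1, a3], a6], a5], a4], a2]

Antisymmetry and Jacobi reduce to a1-anchored left-normed brackets.
Composite bracket: [[a2, a4], [[a6, a5], [a1, a3]]]
Under [a, b] = ab - ba we get 32 signed associative words (2^5 = 32).
Only words starting with a1 matter:
  sign of a1a3a5a6a2a4 is -1, so it contributes -[[[[[a1, a3], a5], a6], a2], a4]
  sign of a1a3a5a6a4a2 is +1, so it contributes +[[[[[a1, a3], a5], a6], a4], a2]
  sign of a1a3a6a5a2a4 is +1, so it contributes +[[[[[a1, a3], a6], a5], a2], a4]
  sign of a1a3a6a5a4a2 is -1, so it contributes -[[[[[a1, a3], a6], a5], a4], a2]


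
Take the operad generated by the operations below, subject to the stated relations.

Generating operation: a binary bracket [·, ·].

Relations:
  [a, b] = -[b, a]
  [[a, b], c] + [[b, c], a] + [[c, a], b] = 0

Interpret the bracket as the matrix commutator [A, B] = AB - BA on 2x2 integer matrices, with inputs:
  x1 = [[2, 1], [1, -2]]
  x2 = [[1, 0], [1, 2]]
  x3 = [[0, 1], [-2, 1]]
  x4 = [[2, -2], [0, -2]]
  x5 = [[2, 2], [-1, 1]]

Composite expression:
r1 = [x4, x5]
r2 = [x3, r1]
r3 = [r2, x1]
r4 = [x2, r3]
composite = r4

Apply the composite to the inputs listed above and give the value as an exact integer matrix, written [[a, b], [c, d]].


[[-104, -104], [-84, 104]]

[x4, x5] = [[2, 10], [4, -2]]
[x3, [x4, x5]] = [[24, -14], [-4, -24]]
[[x3, [x4, x5]], x1] = [[-10, 104], [-64, 10]]
[x2, [[x3, [x4, x5]], x1]] = [[-104, -104], [-84, 104]]


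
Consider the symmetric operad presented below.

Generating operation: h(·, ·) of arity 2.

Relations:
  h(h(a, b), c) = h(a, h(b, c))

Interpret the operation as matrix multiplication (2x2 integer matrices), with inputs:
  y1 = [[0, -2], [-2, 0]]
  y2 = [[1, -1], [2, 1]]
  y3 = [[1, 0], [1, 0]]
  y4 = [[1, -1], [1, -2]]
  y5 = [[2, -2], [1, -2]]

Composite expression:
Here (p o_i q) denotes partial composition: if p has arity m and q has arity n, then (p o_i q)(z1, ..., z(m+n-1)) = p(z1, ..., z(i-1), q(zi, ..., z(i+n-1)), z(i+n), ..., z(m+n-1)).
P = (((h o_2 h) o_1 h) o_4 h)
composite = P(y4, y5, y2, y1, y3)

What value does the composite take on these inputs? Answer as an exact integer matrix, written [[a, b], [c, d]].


h(y4, y5) = [[1, 0], [0, 2]]
h(y1, y3) = [[-2, 0], [-2, 0]]
h(y2, h(y1, y3)) = [[0, 0], [-6, 0]]
h(h(y4, y5), h(y2, h(y1, y3))) = [[0, 0], [-12, 0]]

[[0, 0], [-12, 0]]


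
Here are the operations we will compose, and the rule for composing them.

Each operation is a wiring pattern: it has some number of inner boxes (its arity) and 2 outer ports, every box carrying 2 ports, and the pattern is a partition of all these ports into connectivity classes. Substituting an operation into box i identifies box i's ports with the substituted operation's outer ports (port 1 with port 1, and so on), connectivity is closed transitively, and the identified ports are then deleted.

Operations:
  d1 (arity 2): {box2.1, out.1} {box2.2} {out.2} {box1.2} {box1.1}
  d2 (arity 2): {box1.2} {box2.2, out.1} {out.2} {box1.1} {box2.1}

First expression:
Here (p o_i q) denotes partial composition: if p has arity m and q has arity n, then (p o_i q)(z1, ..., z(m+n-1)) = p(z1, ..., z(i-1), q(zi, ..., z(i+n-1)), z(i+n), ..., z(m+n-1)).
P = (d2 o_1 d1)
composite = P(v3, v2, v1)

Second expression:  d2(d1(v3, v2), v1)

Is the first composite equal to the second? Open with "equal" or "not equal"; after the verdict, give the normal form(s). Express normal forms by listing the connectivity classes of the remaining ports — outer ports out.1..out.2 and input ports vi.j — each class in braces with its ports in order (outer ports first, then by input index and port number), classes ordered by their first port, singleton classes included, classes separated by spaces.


equal; the common form is {out.1, v1.2} {out.2} {v1.1} {v2.1} {v2.2} {v3.1} {v3.2}


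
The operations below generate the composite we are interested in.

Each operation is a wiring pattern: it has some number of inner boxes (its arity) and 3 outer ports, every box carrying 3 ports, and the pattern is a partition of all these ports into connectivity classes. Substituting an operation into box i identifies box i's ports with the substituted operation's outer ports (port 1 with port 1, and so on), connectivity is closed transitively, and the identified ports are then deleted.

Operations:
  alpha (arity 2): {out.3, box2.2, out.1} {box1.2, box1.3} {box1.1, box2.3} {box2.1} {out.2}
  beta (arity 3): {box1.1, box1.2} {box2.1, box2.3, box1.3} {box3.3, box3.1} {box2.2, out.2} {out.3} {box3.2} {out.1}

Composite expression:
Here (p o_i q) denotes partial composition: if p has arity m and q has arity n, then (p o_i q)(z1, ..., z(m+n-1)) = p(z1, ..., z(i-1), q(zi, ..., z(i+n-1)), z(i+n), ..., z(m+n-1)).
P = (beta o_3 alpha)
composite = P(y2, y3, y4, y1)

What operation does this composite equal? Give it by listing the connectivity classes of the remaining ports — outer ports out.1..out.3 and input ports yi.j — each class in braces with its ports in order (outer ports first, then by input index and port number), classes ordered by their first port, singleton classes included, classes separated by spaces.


{out.1} {out.2, y3.2} {out.3} {y1.1} {y1.2} {y1.3, y4.1} {y2.1, y2.2} {y2.3, y3.1, y3.3} {y4.2, y4.3}

Substituting into beta glues patterns; closure does the rest.
after alpha, the pattern on (y4, y1) reads {out.1, out.3, y1.2} {out.2} {y1.1} {y1.3, y4.1} {y4.2, y4.3} (out.j = its outer ports)
after beta, the pattern on (y2, y3, y4, y1) reads {out.1} {out.2, y3.2} {out.3} {y1.1} {y1.2} {y1.3, y4.1} {y2.1, y2.2} {y2.3, y3.1, y3.3} {y4.2, y4.3} (out.j = its outer ports)


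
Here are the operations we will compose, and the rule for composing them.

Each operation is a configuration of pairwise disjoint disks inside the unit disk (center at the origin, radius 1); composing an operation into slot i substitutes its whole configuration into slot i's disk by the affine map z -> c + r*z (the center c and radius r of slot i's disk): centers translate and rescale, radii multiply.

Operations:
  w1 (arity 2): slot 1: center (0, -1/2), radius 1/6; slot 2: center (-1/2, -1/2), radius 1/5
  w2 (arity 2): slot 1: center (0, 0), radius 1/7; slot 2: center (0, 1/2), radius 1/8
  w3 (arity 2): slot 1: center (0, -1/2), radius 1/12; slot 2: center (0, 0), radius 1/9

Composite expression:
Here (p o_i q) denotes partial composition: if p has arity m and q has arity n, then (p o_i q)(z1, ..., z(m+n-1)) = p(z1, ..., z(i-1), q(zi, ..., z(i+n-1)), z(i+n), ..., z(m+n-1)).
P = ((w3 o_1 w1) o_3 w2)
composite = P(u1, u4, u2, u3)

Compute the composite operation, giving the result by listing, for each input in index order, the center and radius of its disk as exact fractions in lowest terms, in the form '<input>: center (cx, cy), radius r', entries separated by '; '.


u1: center (0, -13/24), radius 1/72; u2: center (0, 0), radius 1/63; u3: center (0, 1/18), radius 1/72; u4: center (-1/24, -13/24), radius 1/60

Nesting under w3 composes maps z -> c + r*z down each u-path.
tracing u1 down its 2-map path: center (0, -13/24), radius 1/72
tracing u4 down its 2-map path: center (-1/24, -13/24), radius 1/60
tracing u2 down its 2-map path: center (0, 0), radius 1/63
tracing u3 down its 2-map path: center (0, 1/18), radius 1/72


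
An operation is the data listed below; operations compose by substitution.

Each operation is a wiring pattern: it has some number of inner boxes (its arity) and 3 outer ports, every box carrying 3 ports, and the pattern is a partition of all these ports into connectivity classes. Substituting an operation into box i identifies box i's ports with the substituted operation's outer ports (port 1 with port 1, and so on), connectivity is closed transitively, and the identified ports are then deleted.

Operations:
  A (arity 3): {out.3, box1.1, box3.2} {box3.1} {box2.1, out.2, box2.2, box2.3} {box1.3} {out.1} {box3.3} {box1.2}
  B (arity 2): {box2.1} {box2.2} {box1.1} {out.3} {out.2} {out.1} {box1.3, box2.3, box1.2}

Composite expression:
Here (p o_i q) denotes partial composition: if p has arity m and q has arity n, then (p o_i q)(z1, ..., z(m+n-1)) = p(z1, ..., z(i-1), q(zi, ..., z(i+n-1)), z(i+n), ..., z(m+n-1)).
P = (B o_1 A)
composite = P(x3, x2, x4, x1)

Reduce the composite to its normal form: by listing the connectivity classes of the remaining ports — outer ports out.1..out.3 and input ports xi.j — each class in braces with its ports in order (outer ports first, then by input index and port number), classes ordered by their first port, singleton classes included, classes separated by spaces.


{out.1} {out.2} {out.3} {x1.1} {x1.2} {x1.3, x2.1, x2.2, x2.3, x3.1, x4.2} {x3.2} {x3.3} {x4.1} {x4.3}

Treat the ports identified at B as solder joints: merge, then drop.
the subtree at A composes to {out.1} {out.2, x2.1, x2.2, x2.3} {out.3, x3.1, x4.2} {x3.2} {x3.3} {x4.1} {x4.3} on (x3, x2, x4); out.j = own outer ports
the subtree at B composes to {out.1} {out.2} {out.3} {x1.1} {x1.2} {x1.3, x2.1, x2.2, x2.3, x3.1, x4.2} {x3.2} {x3.3} {x4.1} {x4.3} on (x3, x2, x4, x1); out.j = own outer ports


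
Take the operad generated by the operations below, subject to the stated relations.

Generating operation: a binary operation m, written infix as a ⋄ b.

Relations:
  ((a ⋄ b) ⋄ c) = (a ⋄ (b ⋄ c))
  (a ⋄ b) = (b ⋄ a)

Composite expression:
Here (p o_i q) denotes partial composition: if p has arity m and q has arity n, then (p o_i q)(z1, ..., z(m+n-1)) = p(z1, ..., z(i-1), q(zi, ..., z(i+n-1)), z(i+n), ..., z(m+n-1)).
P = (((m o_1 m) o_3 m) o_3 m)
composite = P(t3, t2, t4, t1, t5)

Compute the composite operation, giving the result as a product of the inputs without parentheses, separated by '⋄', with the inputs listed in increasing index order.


t1 ⋄ t2 ⋄ t3 ⋄ t4 ⋄ t5

Shape and order are irrelevant to m; the t-input set decides.
(t3 ⋄ t2) linearizes to t3 ⋄ t2
(t4 ⋄ t1) linearizes to t4 ⋄ t1
((t4 ⋄ t1) ⋄ t5) linearizes to t4 ⋄ t1 ⋄ t5
((t3 ⋄ t2) ⋄ ((t4 ⋄ t1) ⋄ t5)) linearizes to t3 ⋄ t2 ⋄ t4 ⋄ t1 ⋄ t5
commutativity sorts the factors: t1 ⋄ t2 ⋄ t3 ⋄ t4 ⋄ t5


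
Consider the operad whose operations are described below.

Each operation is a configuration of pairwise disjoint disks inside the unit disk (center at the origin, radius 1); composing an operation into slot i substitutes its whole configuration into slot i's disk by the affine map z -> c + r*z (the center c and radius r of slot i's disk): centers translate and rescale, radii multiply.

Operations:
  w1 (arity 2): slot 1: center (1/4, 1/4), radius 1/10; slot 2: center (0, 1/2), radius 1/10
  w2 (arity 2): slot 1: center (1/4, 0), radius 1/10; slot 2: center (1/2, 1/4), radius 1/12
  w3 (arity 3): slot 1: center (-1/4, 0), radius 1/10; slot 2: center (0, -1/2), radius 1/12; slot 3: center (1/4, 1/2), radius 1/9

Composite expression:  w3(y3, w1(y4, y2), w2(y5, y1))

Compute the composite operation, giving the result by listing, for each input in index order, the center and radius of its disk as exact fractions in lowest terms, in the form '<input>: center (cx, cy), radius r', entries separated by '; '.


y1: center (11/36, 19/36), radius 1/108; y2: center (0, -11/24), radius 1/120; y3: center (-1/4, 0), radius 1/10; y4: center (1/48, -23/48), radius 1/120; y5: center (5/18, 1/2), radius 1/90

Only the slot chain above each y matters under w3; compose those maps.
input y3: composing its 1 substitution step yields center (-1/4, 0), radius 1/10
input y4: composing its 2 substitution steps yields center (1/48, -23/48), radius 1/120
input y2: composing its 2 substitution steps yields center (0, -11/24), radius 1/120
input y5: composing its 2 substitution steps yields center (5/18, 1/2), radius 1/90
input y1: composing its 2 substitution steps yields center (11/36, 19/36), radius 1/108


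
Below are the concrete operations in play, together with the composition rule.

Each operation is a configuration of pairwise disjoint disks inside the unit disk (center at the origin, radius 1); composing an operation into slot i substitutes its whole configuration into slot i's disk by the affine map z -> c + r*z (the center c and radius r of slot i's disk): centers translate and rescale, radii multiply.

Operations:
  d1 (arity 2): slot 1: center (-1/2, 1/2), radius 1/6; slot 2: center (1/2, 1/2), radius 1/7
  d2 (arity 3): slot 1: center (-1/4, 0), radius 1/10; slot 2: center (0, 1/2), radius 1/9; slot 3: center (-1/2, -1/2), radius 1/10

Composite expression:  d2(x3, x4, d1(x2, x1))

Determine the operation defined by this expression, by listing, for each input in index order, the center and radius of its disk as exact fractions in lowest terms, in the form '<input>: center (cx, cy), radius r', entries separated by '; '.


x1: center (-9/20, -9/20), radius 1/70; x2: center (-11/20, -9/20), radius 1/60; x3: center (-1/4, 0), radius 1/10; x4: center (0, 1/2), radius 1/9

Affine substitution under d2: radii multiply and x-centers shift.
x3: after 1 affine step, its disk has center (-1/4, 0), radius 1/10
x4: after 1 affine step, its disk has center (0, 1/2), radius 1/9
x2: after 2 affine steps, its disk has center (-11/20, -9/20), radius 1/60
x1: after 2 affine steps, its disk has center (-9/20, -9/20), radius 1/70


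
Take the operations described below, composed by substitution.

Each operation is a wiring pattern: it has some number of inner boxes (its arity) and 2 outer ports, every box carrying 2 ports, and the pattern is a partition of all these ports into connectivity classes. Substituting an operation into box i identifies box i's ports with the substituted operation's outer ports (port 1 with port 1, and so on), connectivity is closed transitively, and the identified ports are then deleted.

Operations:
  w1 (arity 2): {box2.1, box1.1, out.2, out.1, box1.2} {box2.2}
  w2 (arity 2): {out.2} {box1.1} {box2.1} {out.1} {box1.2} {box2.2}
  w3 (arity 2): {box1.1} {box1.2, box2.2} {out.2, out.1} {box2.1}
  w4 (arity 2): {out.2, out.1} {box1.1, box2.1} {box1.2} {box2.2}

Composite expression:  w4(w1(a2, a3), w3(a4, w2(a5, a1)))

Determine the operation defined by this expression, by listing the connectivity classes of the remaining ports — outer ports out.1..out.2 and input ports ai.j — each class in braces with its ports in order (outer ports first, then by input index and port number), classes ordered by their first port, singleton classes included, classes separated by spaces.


{out.1, out.2} {a1.1} {a1.2} {a2.1, a2.2, a3.1} {a3.2} {a4.1} {a4.2} {a5.1} {a5.2}

Treat the ports identified at w4 as solder joints: merge, then drop.
after w1, the pattern on (a2, a3) reads {out.1, out.2, a2.1, a2.2, a3.1} {a3.2} (out.j = its outer ports)
after w2, the pattern on (a5, a1) reads {out.1} {out.2} {a1.1} {a1.2} {a5.1} {a5.2} (out.j = its outer ports)
after w3, the pattern on (a4, a5, a1) reads {out.1, out.2} {a1.1} {a1.2} {a4.1} {a4.2} {a5.1} {a5.2} (out.j = its outer ports)
after w4, the pattern on (a2, a3, a4, a5, a1) reads {out.1, out.2} {a1.1} {a1.2} {a2.1, a2.2, a3.1} {a3.2} {a4.1} {a4.2} {a5.1} {a5.2} (out.j = its outer ports)


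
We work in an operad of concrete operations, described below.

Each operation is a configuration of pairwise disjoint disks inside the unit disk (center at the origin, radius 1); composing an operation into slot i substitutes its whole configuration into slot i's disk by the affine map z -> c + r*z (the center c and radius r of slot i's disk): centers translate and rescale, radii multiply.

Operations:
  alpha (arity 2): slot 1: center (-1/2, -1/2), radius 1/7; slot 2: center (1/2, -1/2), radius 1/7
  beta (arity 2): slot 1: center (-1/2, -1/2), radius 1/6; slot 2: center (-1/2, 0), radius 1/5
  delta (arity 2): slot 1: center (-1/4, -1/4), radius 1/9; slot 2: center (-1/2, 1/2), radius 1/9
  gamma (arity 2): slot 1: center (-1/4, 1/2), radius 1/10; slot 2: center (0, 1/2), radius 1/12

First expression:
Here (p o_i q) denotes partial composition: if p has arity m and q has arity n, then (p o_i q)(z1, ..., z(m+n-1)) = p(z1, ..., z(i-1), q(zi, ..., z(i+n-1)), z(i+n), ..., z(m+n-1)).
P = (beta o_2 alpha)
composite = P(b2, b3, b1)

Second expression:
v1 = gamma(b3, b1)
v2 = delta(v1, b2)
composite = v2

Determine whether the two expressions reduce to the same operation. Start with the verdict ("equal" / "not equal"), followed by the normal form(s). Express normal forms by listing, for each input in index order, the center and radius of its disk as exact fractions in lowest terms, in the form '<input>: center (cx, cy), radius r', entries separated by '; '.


The first expression, normalized: b1: center (-2/5, -1/10), radius 1/35; b2: center (-1/2, -1/2), radius 1/6; b3: center (-3/5, -1/10), radius 1/35
The second expression, normalized: b1: center (-1/4, -7/36), radius 1/108; b2: center (-1/2, 1/2), radius 1/9; b3: center (-5/18, -7/36), radius 1/90
The forms do not match — not equal.

not equal — first b1: center (-2/5, -1/10), radius 1/35; b2: center (-1/2, -1/2), radius 1/6; b3: center (-3/5, -1/10), radius 1/35, second b1: center (-1/4, -7/36), radius 1/108; b2: center (-1/2, 1/2), radius 1/9; b3: center (-5/18, -7/36), radius 1/90


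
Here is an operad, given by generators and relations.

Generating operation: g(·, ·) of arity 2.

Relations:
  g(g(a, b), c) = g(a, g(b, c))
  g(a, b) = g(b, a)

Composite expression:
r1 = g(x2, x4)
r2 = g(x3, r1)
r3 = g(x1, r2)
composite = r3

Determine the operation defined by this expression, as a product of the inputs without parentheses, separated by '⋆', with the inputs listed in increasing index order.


x1 ⋆ x2 ⋆ x3 ⋆ x4

Both nesting and order wash out for g; what remains is which x's occur.
g(x2, x4) collapses to x2 ⋆ x4
g(x3, g(x2, x4)) collapses to x3 ⋆ x2 ⋆ x4
g(x1, g(x3, g(x2, x4))) collapses to x1 ⋆ x3 ⋆ x2 ⋆ x4
putting the inputs in ascending order: x1 ⋆ x2 ⋆ x3 ⋆ x4


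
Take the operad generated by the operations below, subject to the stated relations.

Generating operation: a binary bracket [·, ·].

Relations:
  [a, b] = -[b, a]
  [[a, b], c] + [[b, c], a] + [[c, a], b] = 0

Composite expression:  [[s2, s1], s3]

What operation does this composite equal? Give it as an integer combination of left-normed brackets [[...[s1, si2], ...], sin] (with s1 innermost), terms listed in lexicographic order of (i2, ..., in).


Antisymmetry and Jacobi reduce to s1-anchored left-normed brackets.
Composite bracket: [[s2, s1], s3]
Under [a, b] = ab - ba we get 4 signed associative words (2^2 = 4).
Only words starting with s1 matter:
  word s1s2s3 has sign -1, contributing -[[s1, s2], s3]

-[[s1, s2], s3]


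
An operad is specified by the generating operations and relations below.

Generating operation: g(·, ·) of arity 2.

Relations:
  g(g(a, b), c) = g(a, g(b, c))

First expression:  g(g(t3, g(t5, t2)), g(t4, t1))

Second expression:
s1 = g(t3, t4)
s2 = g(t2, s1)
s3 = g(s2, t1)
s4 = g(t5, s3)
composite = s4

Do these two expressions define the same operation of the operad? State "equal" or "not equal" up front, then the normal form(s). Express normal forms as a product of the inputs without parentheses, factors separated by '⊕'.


not equal — first t3 ⊕ t5 ⊕ t2 ⊕ t4 ⊕ t1, second t5 ⊕ t2 ⊕ t3 ⊕ t4 ⊕ t1

The first expression, normalized: t3 ⊕ t5 ⊕ t2 ⊕ t4 ⊕ t1
The second expression, normalized: t5 ⊕ t2 ⊕ t3 ⊕ t4 ⊕ t1
Distinct normal forms: not equal.


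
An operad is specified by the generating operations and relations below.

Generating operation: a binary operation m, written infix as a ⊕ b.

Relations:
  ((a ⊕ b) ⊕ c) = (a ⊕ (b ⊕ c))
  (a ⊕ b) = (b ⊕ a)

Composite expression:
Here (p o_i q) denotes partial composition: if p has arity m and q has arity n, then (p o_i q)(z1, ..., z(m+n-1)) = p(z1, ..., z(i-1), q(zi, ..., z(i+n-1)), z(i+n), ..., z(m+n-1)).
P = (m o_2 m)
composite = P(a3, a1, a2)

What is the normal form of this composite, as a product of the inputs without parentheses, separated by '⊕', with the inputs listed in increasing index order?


Both nesting and order wash out for m; what remains is which a's occur.
(a1 ⊕ a2) collapses to a1 ⊕ a2
(a3 ⊕ (a1 ⊕ a2)) collapses to a3 ⊕ a1 ⊕ a2
reordering the factors by index: a1 ⊕ a2 ⊕ a3

a1 ⊕ a2 ⊕ a3


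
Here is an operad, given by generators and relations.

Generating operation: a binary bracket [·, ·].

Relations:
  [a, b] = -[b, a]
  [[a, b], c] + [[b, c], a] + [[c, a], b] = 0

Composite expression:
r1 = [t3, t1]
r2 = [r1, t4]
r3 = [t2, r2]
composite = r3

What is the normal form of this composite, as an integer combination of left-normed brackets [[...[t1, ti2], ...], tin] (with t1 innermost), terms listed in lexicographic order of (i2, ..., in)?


In the tensor algebra, words opening t1 carry the t1-anchored form.
Composite bracket: [t2, [[t3, t1], t4]]
Full expansion: 8 signed words from ab - ba (2^3 = 8).
Words beginning with t1 determine it all:
  from t1t3t4t2, sign +1: term +[[[t1, t3], t4], t2]

[[[t1, t3], t4], t2]


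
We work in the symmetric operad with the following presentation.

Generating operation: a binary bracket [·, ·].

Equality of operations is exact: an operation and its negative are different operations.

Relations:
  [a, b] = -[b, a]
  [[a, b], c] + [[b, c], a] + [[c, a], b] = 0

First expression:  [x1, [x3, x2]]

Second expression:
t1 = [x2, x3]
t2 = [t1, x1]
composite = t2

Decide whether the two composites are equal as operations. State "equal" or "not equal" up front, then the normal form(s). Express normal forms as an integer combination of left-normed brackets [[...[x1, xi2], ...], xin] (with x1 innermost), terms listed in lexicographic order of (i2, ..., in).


equal — both sides give -[[x1, x2], x3] + [[x1, x3], x2]

In normal form, the first expression is -[[x1, x2], x3] + [[x1, x3], x2]
In normal form, the second expression is -[[x1, x2], x3] + [[x1, x3], x2]
The normal forms match — equal.


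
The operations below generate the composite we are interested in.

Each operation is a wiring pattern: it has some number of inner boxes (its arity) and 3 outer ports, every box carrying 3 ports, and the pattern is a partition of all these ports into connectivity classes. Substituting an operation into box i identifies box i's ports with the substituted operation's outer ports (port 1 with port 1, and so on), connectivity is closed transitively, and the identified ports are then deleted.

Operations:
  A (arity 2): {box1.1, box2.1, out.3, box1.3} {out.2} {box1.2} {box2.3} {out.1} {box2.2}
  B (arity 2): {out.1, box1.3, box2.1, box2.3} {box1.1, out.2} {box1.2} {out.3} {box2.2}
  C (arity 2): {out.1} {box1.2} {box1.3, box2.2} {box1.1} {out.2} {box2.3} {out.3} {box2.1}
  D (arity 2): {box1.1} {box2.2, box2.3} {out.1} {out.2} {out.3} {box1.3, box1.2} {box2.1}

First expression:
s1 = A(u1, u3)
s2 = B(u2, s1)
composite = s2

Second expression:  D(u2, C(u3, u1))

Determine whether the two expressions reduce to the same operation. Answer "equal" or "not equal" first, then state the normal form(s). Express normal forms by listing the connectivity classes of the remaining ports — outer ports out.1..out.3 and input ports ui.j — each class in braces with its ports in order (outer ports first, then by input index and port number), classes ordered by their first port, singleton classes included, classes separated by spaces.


not equal; first: {out.1, u1.1, u1.3, u2.3, u3.1} {out.2, u2.1} {out.3} {u1.2} {u2.2} {u3.2} {u3.3}; second: {out.1} {out.2} {out.3} {u1.1} {u1.2, u3.3} {u1.3} {u2.1} {u2.2, u2.3} {u3.1} {u3.2}

The first expression reduces to {out.1, u1.1, u1.3, u2.3, u3.1} {out.2, u2.1} {out.3} {u1.2} {u2.2} {u3.2} {u3.3}
The second expression reduces to {out.1} {out.2} {out.3} {u1.1} {u1.2, u3.3} {u1.3} {u2.1} {u2.2, u2.3} {u3.1} {u3.2}
Distinct normal forms: not equal.


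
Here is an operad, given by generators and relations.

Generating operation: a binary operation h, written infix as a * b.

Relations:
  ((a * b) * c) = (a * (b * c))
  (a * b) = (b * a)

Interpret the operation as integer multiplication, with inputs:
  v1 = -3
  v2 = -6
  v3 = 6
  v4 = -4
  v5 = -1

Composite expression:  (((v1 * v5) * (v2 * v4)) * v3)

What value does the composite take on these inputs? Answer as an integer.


(v1 * v5) = 3
(v2 * v4) = 24
((v1 * v5) * (v2 * v4)) = 72
(((v1 * v5) * (v2 * v4)) * v3) = 432

432


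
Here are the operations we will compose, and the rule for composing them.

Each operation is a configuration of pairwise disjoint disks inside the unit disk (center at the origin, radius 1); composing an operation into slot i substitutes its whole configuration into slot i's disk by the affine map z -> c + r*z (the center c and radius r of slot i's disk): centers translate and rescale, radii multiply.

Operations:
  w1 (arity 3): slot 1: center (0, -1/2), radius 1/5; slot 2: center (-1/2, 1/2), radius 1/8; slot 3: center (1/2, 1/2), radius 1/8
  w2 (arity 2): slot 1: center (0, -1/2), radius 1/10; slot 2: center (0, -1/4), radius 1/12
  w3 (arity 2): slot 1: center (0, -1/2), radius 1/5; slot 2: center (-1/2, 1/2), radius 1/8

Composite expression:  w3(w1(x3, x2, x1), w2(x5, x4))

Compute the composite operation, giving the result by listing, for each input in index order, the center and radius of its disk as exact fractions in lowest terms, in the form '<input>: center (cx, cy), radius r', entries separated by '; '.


Affine substitution under w3: radii multiply and x-centers shift.
x3: after 2 affine steps, its disk has center (0, -3/5), radius 1/25
x2: after 2 affine steps, its disk has center (-1/10, -2/5), radius 1/40
x1: after 2 affine steps, its disk has center (1/10, -2/5), radius 1/40
x5: after 2 affine steps, its disk has center (-1/2, 7/16), radius 1/80
x4: after 2 affine steps, its disk has center (-1/2, 15/32), radius 1/96

x1: center (1/10, -2/5), radius 1/40; x2: center (-1/10, -2/5), radius 1/40; x3: center (0, -3/5), radius 1/25; x4: center (-1/2, 15/32), radius 1/96; x5: center (-1/2, 7/16), radius 1/80


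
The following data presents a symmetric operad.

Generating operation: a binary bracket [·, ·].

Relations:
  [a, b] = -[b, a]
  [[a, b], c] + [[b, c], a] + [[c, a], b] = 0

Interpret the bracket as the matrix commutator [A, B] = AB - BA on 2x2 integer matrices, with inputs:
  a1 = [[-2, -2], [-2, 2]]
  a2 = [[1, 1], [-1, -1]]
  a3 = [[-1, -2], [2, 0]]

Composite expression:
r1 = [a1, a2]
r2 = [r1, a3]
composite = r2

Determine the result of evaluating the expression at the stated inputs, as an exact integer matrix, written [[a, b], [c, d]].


[[-16, -16], [-8, 16]]

[a1, a2] = [[4, 0], [-8, -4]]
[[a1, a2], a3] = [[-16, -16], [-8, 16]]


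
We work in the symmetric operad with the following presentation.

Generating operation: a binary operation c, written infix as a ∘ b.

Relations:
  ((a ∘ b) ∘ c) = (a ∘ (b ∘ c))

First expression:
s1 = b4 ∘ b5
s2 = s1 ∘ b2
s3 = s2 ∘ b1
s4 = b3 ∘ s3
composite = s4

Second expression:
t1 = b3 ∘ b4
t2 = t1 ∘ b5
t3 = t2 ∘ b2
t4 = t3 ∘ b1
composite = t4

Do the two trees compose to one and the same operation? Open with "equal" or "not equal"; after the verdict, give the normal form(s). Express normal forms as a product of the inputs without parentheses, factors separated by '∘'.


equal; both compose to b3 ∘ b4 ∘ b5 ∘ b2 ∘ b1

The first expression, normalized: b3 ∘ b4 ∘ b5 ∘ b2 ∘ b1
The second expression, normalized: b3 ∘ b4 ∘ b5 ∘ b2 ∘ b1
The forms coincide; equal.


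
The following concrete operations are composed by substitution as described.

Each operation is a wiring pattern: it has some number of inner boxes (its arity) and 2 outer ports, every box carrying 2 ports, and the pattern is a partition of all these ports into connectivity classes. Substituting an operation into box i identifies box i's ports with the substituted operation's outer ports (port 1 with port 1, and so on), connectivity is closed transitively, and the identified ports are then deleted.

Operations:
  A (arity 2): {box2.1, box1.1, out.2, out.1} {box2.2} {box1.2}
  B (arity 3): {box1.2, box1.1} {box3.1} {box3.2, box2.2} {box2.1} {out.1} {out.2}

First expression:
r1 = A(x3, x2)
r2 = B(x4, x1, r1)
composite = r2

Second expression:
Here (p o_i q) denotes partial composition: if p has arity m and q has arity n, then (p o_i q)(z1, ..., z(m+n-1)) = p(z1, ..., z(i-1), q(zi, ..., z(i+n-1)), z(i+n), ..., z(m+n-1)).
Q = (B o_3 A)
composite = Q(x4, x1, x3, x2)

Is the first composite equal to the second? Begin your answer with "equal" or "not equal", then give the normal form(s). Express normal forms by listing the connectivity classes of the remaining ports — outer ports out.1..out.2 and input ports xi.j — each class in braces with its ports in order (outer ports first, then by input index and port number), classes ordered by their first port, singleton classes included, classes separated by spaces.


equal: each reduces to {out.1} {out.2} {x1.1} {x1.2, x2.1, x3.1} {x2.2} {x3.2} {x4.1, x4.2}

Reducing the first expression gives {out.1} {out.2} {x1.1} {x1.2, x2.1, x3.1} {x2.2} {x3.2} {x4.1, x4.2}
Reducing the second expression gives {out.1} {out.2} {x1.1} {x1.2, x2.1, x3.1} {x2.2} {x3.2} {x4.1, x4.2}
Identical normal forms: equal.


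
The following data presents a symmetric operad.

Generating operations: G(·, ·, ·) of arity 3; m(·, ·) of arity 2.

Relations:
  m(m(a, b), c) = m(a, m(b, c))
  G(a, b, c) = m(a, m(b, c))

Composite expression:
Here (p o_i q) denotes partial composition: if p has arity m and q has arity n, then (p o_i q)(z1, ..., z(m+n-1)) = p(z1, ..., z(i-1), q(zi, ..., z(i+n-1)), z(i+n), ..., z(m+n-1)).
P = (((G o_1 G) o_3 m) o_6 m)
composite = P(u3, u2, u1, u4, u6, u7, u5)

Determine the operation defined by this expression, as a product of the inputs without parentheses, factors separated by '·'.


u3 · u2 · u1 · u4 · u6 · u7 · u5

Key point: G is associative — brackets drop, the u-order remains.
m(u1, u4) reduces to u1 · u4
G(u3, u2, m(u1, u4)) reduces to u3 · u2 · u1 · u4
m(u7, u5) reduces to u7 · u5
G(G(u3, u2, m(u1, u4)), u6, m(u7, u5)) reduces to u3 · u2 · u1 · u4 · u6 · u7 · u5


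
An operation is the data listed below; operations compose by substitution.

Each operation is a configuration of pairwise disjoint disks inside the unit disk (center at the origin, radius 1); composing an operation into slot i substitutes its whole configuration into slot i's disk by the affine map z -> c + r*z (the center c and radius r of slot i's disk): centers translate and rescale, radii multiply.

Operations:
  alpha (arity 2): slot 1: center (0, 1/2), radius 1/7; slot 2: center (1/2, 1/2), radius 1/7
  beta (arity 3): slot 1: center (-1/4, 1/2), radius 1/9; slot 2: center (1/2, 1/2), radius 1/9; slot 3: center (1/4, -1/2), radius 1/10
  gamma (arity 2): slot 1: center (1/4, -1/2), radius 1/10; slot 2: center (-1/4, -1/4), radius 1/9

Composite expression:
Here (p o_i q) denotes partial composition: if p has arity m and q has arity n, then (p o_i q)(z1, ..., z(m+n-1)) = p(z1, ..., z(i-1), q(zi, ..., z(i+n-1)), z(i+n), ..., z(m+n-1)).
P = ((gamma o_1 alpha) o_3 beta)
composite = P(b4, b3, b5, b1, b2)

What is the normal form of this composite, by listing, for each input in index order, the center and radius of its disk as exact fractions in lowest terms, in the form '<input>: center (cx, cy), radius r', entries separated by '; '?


b1: center (-7/36, -7/36), radius 1/81; b2: center (-2/9, -11/36), radius 1/90; b3: center (3/10, -9/20), radius 1/70; b4: center (1/4, -9/20), radius 1/70; b5: center (-5/18, -7/36), radius 1/81

Affine substitution under gamma: radii multiply and b-centers shift.
tracing b4 down its 2-map path: center (1/4, -9/20), radius 1/70
tracing b3 down its 2-map path: center (3/10, -9/20), radius 1/70
tracing b5 down its 2-map path: center (-5/18, -7/36), radius 1/81
tracing b1 down its 2-map path: center (-7/36, -7/36), radius 1/81
tracing b2 down its 2-map path: center (-2/9, -11/36), radius 1/90


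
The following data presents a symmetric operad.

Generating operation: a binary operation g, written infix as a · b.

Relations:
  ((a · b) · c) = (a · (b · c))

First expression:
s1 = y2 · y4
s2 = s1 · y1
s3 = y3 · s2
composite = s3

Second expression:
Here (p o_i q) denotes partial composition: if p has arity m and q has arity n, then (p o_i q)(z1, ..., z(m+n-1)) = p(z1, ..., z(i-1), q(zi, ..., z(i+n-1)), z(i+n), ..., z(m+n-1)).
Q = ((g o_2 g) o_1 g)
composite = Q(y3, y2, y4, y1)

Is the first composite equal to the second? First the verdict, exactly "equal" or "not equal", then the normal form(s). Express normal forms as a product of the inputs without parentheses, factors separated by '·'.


The first expression reduces to y3 · y2 · y4 · y1
The second expression reduces to y3 · y2 · y4 · y1
The forms coincide; equal.

equal; the common form is y3 · y2 · y4 · y1


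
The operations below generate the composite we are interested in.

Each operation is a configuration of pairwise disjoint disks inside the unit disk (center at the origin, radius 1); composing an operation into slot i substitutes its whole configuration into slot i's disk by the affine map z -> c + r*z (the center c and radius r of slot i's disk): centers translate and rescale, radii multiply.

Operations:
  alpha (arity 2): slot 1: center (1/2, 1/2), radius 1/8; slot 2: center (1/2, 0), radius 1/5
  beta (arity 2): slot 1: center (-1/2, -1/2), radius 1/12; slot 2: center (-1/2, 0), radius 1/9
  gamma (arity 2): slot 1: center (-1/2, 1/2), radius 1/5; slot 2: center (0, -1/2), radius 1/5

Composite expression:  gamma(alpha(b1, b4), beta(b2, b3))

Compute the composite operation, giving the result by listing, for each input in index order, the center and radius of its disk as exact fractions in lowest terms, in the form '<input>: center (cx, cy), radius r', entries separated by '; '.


b1: center (-2/5, 3/5), radius 1/40; b2: center (-1/10, -3/5), radius 1/60; b3: center (-1/10, -1/2), radius 1/45; b4: center (-2/5, 1/2), radius 1/25

Affine substitution under gamma: radii multiply and b-centers shift.
for b1, the 2-step affine chain lands on center (-2/5, 3/5), radius 1/40
for b4, the 2-step affine chain lands on center (-2/5, 1/2), radius 1/25
for b2, the 2-step affine chain lands on center (-1/10, -3/5), radius 1/60
for b3, the 2-step affine chain lands on center (-1/10, -1/2), radius 1/45


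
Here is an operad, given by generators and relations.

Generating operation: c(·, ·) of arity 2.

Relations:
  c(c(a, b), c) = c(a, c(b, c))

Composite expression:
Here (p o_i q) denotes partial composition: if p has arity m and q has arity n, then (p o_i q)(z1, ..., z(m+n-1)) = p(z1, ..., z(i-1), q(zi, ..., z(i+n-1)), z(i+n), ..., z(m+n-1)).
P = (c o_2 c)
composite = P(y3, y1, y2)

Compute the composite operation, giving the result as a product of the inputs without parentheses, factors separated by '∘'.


y3 ∘ y1 ∘ y2

Every regrouping of c is equal, so read the y-inputs in written order.
c(y1, y2) linearizes to y1 ∘ y2
c(y3, c(y1, y2)) linearizes to y3 ∘ y1 ∘ y2


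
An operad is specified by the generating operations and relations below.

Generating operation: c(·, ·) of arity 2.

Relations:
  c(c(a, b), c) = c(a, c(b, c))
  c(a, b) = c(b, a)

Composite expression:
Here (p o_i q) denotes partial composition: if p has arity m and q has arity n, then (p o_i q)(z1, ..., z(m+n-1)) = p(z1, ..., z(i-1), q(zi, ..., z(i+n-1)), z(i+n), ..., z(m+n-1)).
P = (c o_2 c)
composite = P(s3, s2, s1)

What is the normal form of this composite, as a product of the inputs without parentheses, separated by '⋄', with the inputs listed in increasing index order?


Shape and order are irrelevant to c; the s-input set decides.
c(s2, s1) spells out as s2 ⋄ s1
c(s3, c(s2, s1)) spells out as s3 ⋄ s2 ⋄ s1
sorting the factors by input index: s1 ⋄ s2 ⋄ s3

s1 ⋄ s2 ⋄ s3
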